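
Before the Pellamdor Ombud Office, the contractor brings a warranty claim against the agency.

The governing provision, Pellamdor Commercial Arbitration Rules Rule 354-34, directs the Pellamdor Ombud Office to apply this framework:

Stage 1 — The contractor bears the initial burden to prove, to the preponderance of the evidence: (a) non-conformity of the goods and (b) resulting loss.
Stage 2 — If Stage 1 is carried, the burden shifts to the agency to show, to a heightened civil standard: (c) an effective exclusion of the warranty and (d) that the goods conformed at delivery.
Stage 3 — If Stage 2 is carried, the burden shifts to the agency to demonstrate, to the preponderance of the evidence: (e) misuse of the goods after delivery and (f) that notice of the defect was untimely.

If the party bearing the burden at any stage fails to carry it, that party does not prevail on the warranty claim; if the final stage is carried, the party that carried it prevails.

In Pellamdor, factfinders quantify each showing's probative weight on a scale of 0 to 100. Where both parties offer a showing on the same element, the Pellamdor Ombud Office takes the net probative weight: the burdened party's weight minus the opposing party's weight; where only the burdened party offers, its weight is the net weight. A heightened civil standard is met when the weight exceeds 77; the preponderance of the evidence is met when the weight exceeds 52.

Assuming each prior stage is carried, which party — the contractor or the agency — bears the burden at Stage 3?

agency

Stage 3's rule assigns the burden to the agency (to the preponderance of the evidence).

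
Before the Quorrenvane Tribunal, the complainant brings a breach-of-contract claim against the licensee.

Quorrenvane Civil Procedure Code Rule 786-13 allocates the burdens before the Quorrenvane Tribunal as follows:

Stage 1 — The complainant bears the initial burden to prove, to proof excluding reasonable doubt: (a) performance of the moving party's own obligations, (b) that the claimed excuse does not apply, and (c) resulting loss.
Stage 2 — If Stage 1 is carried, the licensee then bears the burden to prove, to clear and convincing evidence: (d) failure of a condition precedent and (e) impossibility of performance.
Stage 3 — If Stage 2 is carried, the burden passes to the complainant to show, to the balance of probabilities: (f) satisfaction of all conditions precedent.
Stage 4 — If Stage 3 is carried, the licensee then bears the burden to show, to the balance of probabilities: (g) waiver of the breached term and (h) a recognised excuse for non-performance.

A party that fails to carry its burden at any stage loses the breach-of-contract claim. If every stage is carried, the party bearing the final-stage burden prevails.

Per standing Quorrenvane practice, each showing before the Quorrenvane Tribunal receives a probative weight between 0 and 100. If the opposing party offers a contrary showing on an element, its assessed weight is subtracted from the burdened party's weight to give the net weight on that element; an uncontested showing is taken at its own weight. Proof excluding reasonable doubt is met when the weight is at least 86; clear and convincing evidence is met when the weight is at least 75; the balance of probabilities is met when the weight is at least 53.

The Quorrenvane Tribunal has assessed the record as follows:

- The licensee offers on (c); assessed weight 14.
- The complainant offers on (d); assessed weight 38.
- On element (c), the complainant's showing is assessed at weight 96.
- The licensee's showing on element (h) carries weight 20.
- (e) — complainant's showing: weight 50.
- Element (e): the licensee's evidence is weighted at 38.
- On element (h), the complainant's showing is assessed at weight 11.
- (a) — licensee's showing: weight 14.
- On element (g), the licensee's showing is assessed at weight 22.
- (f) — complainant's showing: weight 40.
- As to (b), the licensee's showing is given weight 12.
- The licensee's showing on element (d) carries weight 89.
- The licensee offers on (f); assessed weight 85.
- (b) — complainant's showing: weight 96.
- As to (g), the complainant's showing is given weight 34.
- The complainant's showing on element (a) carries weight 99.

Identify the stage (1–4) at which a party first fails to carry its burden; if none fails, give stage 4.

stage 1

At Stage 1 the complainant must meet proof excluding reasonable doubt (weight is at least 86): on (a) the weight is 99 less the opposing 14 gives net 85, < 86, so (a) does not meet the standard; on (b) the weight is 96 less the opposing 12 gives net 84, which does not reach 86, so (b) does not meet the standard; on (c) the weight is 96 less the opposing 14 gives net 82, < 86, so (c) does not meet the standard.
  Not every element is met, so the complainant fails to carry Stage 1.
The licensee prevails.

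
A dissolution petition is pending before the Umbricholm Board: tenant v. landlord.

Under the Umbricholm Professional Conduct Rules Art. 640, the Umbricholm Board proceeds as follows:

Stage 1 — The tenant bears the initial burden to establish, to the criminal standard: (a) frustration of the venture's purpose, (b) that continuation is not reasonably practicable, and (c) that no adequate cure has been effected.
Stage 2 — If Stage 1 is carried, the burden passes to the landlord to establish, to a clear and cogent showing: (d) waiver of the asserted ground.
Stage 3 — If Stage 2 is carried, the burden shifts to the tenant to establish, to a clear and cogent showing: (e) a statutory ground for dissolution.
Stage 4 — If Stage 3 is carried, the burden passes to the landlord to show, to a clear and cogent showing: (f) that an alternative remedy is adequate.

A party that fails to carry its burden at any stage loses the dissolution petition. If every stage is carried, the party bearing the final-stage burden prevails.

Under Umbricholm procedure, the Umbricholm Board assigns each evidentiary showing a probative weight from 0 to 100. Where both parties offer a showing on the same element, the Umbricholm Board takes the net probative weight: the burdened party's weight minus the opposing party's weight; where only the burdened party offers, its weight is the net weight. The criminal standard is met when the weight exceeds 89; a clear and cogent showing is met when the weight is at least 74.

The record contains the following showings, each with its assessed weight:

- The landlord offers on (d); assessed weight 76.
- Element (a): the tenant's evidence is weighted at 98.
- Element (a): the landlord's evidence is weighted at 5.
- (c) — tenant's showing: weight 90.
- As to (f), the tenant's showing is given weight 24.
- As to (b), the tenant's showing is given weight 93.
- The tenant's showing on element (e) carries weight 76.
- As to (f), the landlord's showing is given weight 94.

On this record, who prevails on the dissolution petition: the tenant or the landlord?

tenant

At Stage 1 the tenant must meet the criminal standard (weight exceeds 89): on (a) the weight is 98 less the opposing 5 gives net 93, which does exceed 89, so (a) meets the standard; on (b) the weight is 93, which does exceed 89, so (b) meets the standard; on (c) the weight is 90, > 89, so (c) meets the standard.
  All elements met. The burden passes to the landlord.
At Stage 2 the landlord must meet a clear and cogent showing (weight is at least 74): on (d) the weight is 76, which does reach 74, so (d) meets the standard.
  Stage 2 is satisfied; the onus moves to the tenant.
At Stage 3 the tenant must meet a clear and cogent showing (weight is at least 74): on (e) the weight is 76, ≥ 74, so (e) meets the standard.
  Stage 3 carried; the burden shifts to the landlord.
At Stage 4 the landlord must meet a clear and cogent showing (weight is at least 74): on (f) the weight is 94 less the opposing 24 gives net 70, which does not reach 74, so (f) does not meet the standard.
  Not every element is met, so the landlord fails to carry Stage 4.
The tenant prevails.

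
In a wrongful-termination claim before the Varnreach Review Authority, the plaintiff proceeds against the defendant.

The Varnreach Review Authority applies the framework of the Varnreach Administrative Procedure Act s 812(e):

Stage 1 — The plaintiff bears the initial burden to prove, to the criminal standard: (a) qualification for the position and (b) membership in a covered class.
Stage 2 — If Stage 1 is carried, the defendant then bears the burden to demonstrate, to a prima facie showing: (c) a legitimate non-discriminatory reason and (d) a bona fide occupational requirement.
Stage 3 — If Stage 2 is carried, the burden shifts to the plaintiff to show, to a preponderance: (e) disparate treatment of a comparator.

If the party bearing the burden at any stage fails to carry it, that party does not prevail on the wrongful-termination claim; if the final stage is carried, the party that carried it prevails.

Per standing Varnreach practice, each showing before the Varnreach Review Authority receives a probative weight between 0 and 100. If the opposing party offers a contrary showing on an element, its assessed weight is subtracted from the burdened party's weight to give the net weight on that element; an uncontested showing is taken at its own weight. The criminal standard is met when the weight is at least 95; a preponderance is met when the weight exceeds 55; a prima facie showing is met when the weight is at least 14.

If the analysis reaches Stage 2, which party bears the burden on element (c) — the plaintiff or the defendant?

Stage 2's rule assigns the burden to the defendant (to a prima facie showing).

defendant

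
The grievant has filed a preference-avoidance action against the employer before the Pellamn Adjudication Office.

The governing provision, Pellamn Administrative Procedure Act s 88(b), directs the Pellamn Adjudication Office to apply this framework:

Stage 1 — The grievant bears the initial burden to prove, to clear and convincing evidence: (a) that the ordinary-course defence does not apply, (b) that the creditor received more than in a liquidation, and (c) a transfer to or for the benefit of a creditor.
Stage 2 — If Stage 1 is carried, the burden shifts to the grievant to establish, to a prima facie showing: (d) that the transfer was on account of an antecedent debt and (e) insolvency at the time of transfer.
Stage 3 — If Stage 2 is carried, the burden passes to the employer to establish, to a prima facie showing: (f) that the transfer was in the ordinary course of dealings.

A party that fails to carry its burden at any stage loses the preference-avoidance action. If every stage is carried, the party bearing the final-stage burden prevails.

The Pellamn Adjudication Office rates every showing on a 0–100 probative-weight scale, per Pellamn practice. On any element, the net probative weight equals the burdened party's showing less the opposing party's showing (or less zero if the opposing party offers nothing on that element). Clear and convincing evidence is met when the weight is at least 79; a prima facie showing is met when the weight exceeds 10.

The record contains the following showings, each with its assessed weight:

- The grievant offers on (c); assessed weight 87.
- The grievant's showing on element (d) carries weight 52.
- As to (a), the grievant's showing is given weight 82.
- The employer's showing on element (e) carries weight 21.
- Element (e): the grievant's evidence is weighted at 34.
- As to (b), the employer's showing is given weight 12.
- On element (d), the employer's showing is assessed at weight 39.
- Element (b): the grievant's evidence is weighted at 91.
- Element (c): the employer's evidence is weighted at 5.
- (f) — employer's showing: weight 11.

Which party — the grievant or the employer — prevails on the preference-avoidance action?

employer

At Stage 1 the grievant must meet clear and convincing evidence (weight is at least 79): on (a) the weight is 82, ≥ 79, so (a) meets the standard; on (b) the weight is 91 less the opposing 12 gives net 79, ≥ 79, so (b) meets the standard; on (c) the weight is 87 less the opposing 5 gives net 82, ≥ 79, so (c) meets the standard.
  Stage 1 carried; the burden remains with the grievant.
At Stage 2 the grievant must meet a prima facie showing (weight exceeds 10): on (d) the weight is 52 less the opposing 39 gives net 13, which does exceed 10, so (d) meets the standard; on (e) the weight is 34 less the opposing 21 gives net 13, which does exceed 10, so (e) meets the standard.
  Stage 2 carried; the burden shifts to the employer.
At Stage 3 the employer must meet a prima facie showing (weight exceeds 10): on (f) the weight is 11, > 10, so (f) meets the standard.
  Stage 3 carried; the final stage is satisfied.
With every stage satisfied, the employer prevails.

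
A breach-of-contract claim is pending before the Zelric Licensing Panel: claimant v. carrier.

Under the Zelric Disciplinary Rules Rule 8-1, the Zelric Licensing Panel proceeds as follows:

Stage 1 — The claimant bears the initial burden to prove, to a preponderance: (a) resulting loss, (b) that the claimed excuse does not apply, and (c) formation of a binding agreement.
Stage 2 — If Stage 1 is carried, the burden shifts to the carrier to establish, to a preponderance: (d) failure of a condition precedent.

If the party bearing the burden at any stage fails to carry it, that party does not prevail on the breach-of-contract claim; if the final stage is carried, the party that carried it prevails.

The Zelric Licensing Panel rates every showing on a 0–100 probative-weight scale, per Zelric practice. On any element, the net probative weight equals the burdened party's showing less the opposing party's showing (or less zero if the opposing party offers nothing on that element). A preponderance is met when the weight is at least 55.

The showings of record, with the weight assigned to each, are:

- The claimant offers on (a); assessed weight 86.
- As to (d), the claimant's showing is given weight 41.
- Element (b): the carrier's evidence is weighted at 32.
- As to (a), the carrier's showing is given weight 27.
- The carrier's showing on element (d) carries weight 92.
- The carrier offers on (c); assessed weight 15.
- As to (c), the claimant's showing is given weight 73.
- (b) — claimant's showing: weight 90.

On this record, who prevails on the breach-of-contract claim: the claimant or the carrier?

claimant

At Stage 1 the claimant must meet a preponderance (weight is at least 55): on (a) the weight is 86 less the opposing 27 gives net 59, ≥ 55, so (a) meets the standard; on (b) the weight is 90 less the opposing 32 gives net 58, ≥ 55, so (b) meets the standard; on (c) the weight is 73 less the opposing 15 gives net 58, which does reach 55, so (c) meets the standard.
  The claimant carries Stage 1; the carrier now bears the burden.
At Stage 2 the carrier must meet a preponderance (weight is at least 55): on (d) the weight is 92 less the opposing 41 gives net 51, which does not reach 55, so (d) does not meet the standard.
  Not every element is met, so the carrier fails to carry Stage 2.
So the claimant prevails.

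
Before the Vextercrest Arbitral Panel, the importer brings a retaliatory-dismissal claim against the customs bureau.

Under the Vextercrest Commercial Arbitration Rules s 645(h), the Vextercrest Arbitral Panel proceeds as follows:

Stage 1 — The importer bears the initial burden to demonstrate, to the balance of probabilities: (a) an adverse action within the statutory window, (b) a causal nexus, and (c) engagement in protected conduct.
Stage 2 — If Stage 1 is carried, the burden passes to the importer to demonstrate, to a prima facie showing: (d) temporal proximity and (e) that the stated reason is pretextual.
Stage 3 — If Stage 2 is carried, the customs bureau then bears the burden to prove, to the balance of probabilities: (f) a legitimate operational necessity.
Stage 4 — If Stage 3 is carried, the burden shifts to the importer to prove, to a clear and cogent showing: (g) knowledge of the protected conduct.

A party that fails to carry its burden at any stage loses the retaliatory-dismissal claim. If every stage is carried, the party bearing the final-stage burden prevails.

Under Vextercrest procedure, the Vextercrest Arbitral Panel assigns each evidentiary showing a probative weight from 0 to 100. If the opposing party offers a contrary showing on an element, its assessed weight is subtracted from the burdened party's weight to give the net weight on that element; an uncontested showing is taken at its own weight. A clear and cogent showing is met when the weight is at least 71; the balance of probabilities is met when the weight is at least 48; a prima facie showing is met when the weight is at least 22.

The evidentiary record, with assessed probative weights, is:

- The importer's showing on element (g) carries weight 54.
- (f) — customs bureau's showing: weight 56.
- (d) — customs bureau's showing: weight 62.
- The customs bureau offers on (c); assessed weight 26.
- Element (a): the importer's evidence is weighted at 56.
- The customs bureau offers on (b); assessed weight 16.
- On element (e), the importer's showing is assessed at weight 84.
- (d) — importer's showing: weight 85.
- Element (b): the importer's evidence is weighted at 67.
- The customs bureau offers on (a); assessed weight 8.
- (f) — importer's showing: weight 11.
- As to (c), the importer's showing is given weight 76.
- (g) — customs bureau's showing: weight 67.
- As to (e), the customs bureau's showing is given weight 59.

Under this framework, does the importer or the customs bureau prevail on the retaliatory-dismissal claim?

importer

Stage 1 (importer, the balance of probabilities, weight is at least 48): (a) net 56−8=48 ≥ 48 — meets; (b) net 67−16=51 ≥ 48 — meets; (c) net 76−26=50 ≥ 48 — meets.
  Stage 1 is satisfied; the importer continues to bear the burden.
Stage 2 (importer, a prima facie showing, weight is at least 22): (d) net 85−62=23 ≥ 22 — meets; (e) net 84−59=25 ≥ 22 — meets.
  The importer carries Stage 2; the customs bureau now bears the burden.
Stage 3 (customs bureau, the balance of probabilities, weight is at least 48): (f) net 56−11=45 < 48 — fails.
  The customs bureau does not carry Stage 3.
So the importer prevails.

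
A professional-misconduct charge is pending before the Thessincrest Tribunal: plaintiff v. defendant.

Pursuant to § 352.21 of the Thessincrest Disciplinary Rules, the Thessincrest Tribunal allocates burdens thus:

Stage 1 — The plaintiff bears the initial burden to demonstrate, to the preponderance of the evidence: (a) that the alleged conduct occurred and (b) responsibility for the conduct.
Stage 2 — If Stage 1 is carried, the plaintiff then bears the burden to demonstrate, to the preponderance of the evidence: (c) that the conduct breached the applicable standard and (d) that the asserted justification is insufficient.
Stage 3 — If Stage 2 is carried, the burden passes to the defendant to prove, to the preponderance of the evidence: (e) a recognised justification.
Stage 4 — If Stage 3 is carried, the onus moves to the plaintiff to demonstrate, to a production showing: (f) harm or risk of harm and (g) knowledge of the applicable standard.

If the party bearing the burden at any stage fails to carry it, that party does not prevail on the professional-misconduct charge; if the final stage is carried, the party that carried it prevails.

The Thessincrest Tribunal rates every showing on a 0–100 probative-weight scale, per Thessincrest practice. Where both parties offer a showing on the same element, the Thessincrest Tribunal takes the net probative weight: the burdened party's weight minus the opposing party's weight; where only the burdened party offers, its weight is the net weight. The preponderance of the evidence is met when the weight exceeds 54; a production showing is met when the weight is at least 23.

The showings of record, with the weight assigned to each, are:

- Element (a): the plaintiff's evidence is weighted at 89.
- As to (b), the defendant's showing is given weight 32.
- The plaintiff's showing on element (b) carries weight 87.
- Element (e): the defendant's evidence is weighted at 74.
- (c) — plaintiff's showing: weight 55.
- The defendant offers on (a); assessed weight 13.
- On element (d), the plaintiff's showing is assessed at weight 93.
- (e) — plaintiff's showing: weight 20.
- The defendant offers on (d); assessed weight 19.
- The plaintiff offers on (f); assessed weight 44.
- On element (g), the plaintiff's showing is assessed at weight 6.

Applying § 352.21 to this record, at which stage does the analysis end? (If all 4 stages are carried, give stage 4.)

stage 3

Stage 1 — burden on plaintiff; standard: the preponderance of the evidence (weight exceeds 54).
    (a): 89 − 13 = 76 > 54 [met]
    (b): 87 − 32 = 55 > 54 [met]
  Stage 1 carried; the burden remains with the plaintiff.
Stage 2 — burden on plaintiff; standard: the preponderance of the evidence (weight exceeds 54).
    (c): 55 > 54 [met]
    (d): 93 − 19 = 74 > 54 [met]
  All elements met. The burden passes to the defendant.
Stage 3 — burden on defendant; standard: the preponderance of the evidence (weight exceeds 54).
    (e): 74 − 20 = 54 ≤ 54 [not met]
  The defendant does not carry Stage 3.
The plaintiff prevails.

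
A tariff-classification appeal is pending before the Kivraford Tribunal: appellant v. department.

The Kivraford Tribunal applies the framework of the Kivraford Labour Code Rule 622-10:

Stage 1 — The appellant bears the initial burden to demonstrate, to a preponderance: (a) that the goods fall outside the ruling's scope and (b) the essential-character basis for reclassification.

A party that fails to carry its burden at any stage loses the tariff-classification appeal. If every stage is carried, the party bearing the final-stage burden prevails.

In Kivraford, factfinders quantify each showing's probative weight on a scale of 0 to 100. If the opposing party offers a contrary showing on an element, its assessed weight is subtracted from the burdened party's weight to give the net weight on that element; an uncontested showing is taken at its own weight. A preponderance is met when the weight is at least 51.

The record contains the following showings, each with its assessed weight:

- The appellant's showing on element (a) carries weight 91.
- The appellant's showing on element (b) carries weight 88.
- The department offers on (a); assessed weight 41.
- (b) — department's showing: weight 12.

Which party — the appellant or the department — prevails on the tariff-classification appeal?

At Stage 1 the appellant must meet a preponderance (weight is at least 51): on (a) the weight is 91 less the opposing 41 gives net 50, < 51, so (a) does not meet the standard; on (b) the weight is 88 less the opposing 12 gives net 76, ≥ 51, so (b) meets the standard.
  Stage 1 not carried; the appellant fails its burden.
So the department prevails.

department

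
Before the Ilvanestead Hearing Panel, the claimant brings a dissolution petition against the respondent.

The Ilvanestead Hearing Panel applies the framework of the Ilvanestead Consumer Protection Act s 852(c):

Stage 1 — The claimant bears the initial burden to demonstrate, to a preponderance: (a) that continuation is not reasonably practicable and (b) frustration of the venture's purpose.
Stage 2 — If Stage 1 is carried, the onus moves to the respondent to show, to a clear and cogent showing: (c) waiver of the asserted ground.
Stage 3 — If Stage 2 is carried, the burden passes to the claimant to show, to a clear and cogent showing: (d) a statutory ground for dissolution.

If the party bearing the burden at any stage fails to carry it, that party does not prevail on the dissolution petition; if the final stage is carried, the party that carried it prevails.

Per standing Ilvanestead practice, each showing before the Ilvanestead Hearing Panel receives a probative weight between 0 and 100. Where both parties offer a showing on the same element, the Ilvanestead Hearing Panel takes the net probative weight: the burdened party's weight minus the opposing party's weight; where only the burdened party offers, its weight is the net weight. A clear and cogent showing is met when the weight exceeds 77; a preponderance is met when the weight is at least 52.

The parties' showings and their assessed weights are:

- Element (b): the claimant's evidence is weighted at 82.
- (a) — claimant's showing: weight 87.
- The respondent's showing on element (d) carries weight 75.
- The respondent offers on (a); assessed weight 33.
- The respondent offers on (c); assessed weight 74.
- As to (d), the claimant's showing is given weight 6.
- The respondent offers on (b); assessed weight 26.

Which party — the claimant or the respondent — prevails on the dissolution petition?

Stage 1 — burden on claimant; standard: a preponderance (weight is at least 52).
    (a): 87 − 33 = 54 ≥ 52 [met]
    (b): 82 − 26 = 56 ≥ 52 [met]
  All elements met. The burden passes to the respondent.
Stage 2 — burden on respondent; standard: a clear and cogent showing (weight exceeds 77).
    (c): 74 ≤ 77 [not met]
  Not every element is met, so the respondent fails to carry Stage 2.
The claimant prevails.

claimant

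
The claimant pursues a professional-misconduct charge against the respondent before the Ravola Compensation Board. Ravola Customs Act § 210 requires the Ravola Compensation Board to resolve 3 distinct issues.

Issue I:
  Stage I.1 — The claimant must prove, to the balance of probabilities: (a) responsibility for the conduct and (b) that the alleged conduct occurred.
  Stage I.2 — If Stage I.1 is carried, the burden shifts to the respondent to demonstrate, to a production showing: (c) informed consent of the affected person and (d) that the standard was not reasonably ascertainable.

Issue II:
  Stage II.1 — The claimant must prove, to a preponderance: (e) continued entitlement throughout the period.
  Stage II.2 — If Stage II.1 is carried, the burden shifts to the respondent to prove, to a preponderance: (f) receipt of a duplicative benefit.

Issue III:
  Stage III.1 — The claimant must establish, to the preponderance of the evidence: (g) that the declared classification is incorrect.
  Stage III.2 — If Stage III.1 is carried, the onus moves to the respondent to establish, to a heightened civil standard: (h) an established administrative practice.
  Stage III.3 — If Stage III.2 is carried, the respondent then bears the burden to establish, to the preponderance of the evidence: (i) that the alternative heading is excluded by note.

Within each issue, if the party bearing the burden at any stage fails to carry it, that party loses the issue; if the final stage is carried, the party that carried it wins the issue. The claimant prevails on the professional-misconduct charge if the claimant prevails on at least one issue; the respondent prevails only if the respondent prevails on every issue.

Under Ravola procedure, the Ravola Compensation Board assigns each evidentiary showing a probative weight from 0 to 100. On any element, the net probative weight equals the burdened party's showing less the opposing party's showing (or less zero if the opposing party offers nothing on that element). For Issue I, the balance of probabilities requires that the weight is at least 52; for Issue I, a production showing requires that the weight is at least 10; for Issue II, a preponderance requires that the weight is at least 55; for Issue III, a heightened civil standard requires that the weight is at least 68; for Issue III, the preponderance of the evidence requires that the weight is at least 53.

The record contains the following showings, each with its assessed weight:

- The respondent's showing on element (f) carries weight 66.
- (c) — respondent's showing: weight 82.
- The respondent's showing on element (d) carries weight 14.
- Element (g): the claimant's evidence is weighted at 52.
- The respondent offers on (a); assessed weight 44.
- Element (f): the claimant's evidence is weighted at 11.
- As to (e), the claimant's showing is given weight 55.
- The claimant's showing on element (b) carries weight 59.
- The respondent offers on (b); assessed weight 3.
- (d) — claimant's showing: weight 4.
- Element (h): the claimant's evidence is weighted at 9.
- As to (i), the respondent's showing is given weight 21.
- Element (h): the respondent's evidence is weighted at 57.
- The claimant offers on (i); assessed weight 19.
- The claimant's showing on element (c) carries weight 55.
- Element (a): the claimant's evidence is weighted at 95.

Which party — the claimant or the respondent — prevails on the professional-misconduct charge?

respondent

— Issue I —
Stage I.1 (claimant, the balance of probabilities, weight is at least 52): (a) net 95−44=51 < 52 — fails; (b) net 59−3=56 ≥ 52 — meets.
  The claimant does not carry Stage I.1.
So the respondent prevails on this issue.
— Issue II —
At Stage II.1 the claimant must meet a preponderance (weight is at least 55): on (e) the weight is 55, which does reach 55, so (e) meets the standard.
  All elements met. The burden passes to the respondent.
At Stage II.2 the respondent must meet a preponderance (weight is at least 55): on (f) the weight is 66 less the opposing 11 gives net 55, ≥ 55, so (f) meets the standard.
  The respondent carries the last stage.
All stages carried — the respondent prevails on this issue.
— Issue III —
Stage III.1 (claimant, the preponderance of the evidence, weight is at least 53): (g) 52 < 53 — fails.
  Not every element is met, so the claimant fails to carry Stage III.1.
The respondent prevails on this issue.
Per-issue: Issue I → respondent; Issue II → respondent; Issue III → respondent. The claimant must prevail on at least one issue; overall, the respondent prevails.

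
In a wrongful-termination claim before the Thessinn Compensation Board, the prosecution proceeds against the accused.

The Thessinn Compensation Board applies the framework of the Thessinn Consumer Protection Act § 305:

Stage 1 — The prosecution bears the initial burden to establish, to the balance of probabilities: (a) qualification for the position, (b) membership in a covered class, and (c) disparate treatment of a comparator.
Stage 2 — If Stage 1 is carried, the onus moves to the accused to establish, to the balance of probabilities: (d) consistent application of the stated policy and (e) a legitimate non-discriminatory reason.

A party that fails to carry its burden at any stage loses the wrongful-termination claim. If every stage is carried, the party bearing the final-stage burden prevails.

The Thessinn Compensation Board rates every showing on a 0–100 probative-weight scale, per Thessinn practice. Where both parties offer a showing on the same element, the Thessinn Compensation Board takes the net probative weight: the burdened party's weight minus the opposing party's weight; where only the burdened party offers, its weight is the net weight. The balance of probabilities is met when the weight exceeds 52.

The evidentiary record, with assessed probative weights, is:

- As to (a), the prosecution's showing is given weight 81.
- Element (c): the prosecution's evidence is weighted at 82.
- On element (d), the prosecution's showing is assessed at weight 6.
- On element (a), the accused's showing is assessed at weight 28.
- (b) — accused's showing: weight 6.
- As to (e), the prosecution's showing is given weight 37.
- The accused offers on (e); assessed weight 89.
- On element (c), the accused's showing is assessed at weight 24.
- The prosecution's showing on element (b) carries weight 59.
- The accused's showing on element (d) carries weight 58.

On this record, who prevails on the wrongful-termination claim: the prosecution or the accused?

At Stage 1 the prosecution must meet the balance of probabilities (weight exceeds 52): on (a) the weight is 81 less the opposing 28 gives net 53, which does exceed 52, so (a) meets the standard; on (b) the weight is 59 less the opposing 6 gives net 53, > 52, so (b) meets the standard; on (c) the weight is 82 less the opposing 24 gives net 58, > 52, so (c) meets the standard.
  Stage 1 is satisfied; the onus moves to the accused.
At Stage 2 the accused must meet the balance of probabilities (weight exceeds 52): on (d) the weight is 58 less the opposing 6 gives net 52, ≤ 52, so (d) does not meet the standard; on (e) the weight is 89 less the opposing 37 gives net 52, which does not exceed 52, so (e) does not meet the standard.
  Stage 2 not carried; the accused fails its burden.
The prosecution prevails.

prosecution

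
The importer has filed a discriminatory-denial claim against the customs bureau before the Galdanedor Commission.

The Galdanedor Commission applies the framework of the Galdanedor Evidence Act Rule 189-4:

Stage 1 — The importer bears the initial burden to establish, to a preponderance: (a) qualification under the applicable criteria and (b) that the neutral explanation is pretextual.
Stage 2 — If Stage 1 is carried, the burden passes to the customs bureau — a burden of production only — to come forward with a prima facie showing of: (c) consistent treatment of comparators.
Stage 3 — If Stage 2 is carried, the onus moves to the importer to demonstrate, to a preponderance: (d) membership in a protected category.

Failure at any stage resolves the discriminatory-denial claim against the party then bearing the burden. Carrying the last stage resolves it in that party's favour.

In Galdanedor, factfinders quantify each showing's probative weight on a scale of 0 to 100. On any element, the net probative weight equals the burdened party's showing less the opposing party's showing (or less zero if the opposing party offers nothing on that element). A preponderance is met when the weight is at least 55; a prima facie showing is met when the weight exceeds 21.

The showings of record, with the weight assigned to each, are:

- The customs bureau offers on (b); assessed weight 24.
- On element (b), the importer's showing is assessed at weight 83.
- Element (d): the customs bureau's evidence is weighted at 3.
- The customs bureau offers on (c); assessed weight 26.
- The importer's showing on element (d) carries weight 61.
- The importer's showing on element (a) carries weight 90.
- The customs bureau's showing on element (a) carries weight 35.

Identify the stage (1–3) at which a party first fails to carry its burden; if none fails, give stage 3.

stage 3

Stage 1 — burden on importer; standard: a preponderance (weight is at least 55).
    (a): 90 − 35 = 55 ≥ 55 [met]
    (b): 83 − 24 = 59 ≥ 55 [met]
  All elements met. The burden passes to the customs bureau.
Stage 2 — burden on customs bureau; standard: a prima facie showing (weight exceeds 21).
    (c): 26 > 21 [met]
  All elements met. The burden passes to the importer.
Stage 3 — burden on importer; standard: a preponderance (weight is at least 55).
    (d): 61 − 3 = 58 ≥ 55 [met]
  The importer carries the last stage.
All stages carried — the importer prevails.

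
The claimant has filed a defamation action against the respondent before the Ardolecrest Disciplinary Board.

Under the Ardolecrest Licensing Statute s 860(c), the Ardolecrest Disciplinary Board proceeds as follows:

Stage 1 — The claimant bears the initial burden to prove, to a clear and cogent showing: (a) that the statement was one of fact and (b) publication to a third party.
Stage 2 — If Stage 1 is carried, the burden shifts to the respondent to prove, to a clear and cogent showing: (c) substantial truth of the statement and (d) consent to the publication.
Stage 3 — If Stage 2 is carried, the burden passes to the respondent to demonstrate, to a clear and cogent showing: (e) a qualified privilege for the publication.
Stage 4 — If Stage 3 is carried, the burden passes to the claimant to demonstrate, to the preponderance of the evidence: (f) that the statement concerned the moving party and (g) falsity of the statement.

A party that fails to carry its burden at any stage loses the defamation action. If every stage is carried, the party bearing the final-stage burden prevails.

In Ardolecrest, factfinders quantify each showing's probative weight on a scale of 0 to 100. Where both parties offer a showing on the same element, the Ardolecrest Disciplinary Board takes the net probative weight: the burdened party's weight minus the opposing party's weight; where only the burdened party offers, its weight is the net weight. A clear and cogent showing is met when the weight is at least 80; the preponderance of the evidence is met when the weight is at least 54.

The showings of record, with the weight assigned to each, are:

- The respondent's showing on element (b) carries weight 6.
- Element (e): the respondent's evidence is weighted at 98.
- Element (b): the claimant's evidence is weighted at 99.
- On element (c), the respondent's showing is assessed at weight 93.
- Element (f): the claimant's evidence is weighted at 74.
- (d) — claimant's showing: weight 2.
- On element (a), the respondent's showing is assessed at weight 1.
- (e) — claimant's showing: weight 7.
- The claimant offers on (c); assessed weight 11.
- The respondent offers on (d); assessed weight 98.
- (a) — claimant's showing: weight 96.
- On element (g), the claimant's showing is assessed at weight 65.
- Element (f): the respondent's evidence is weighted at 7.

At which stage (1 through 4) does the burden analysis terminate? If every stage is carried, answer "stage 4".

stage 4

Stage 1 — burden on claimant; standard: a clear and cogent showing (weight is at least 80).
    (a): 96 − 1 = 95 ≥ 80 [met]
    (b): 99 − 6 = 93 ≥ 80 [met]
  Stage 1 carried; the burden shifts to the respondent.
Stage 2 — burden on respondent; standard: a clear and cogent showing (weight is at least 80).
    (c): 93 − 11 = 82 ≥ 80 [met]
    (d): 98 − 2 = 96 ≥ 80 [met]
  All elements met. The respondent retains the burden for Stage 3.
Stage 3 — burden on respondent; standard: a clear and cogent showing (weight is at least 80).
    (e): 98 − 7 = 91 ≥ 80 [met]
  The respondent carries Stage 3; the claimant now bears the burden.
Stage 4 — burden on claimant; standard: the preponderance of the evidence (weight is at least 54).
    (f): 74 − 7 = 67 ≥ 54 [met]
    (g): 65 ≥ 54 [met]
  All elements met at the final stage.
All stages carried — the claimant prevails.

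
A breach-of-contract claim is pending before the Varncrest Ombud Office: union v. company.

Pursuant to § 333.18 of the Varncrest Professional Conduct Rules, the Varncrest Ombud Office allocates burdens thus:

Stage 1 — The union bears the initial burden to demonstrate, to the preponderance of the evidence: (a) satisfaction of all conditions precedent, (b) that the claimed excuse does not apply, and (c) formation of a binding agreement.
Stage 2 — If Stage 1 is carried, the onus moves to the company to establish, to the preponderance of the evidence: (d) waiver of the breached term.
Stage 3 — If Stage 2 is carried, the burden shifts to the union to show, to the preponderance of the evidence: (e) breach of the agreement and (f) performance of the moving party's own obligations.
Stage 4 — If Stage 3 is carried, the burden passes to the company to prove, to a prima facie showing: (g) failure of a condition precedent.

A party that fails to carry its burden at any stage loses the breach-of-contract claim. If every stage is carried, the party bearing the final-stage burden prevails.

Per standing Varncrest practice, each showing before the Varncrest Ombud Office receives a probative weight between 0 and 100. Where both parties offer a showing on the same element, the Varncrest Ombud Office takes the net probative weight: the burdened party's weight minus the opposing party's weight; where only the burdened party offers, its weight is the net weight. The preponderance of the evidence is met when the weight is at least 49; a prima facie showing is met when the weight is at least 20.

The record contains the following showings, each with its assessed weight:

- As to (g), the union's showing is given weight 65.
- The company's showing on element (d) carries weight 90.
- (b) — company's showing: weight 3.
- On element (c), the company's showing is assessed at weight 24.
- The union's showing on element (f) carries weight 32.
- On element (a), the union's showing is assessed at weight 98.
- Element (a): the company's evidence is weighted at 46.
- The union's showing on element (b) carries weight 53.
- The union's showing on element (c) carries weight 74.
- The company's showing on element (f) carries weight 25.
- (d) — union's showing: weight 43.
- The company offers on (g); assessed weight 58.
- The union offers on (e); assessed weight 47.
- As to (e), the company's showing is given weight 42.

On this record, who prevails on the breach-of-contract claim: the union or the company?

union

Stage 1 (union, the preponderance of the evidence, weight is at least 49): (a) net 98−46=52 ≥ 49 — meets; (b) net 53−3=50 ≥ 49 — meets; (c) net 74−24=50 ≥ 49 — meets.
  All elements met. The burden passes to the company.
Stage 2 (company, the preponderance of the evidence, weight is at least 49): (d) net 90−43=47 < 49 — fails.
  Stage 2 not carried; the company fails its burden.
So the union prevails.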